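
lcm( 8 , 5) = 40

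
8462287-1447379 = 7014908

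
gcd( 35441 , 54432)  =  7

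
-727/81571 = -727/81571 = - 0.01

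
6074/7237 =6074/7237  =  0.84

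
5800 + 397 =6197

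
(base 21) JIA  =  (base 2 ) 10001000111111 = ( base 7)34363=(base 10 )8767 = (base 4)2020333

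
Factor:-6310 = -2^1*5^1 * 631^1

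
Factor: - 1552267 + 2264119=2^2*3^1 * 137^1*433^1 = 711852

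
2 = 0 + 2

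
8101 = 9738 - 1637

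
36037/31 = 36037/31  =  1162.48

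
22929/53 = 22929/53= 432.62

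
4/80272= 1/20068 = 0.00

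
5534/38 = 2767/19= 145.63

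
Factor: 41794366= 2^1 * 43^1*307^1*1583^1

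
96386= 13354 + 83032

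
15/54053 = 15/54053 = 0.00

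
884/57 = 884/57 = 15.51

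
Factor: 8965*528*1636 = 7744038720 = 2^6*3^1*5^1*11^2 * 163^1*409^1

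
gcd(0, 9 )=9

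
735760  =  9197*80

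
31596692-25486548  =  6110144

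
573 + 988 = 1561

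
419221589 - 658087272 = -238865683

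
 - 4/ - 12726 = 2/6363 =0.00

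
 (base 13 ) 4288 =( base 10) 9238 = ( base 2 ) 10010000010110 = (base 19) 16b4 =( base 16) 2416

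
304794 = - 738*( - 413 ) 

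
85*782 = 66470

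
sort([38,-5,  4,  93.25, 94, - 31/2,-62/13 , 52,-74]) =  [  -  74,-31/2, - 5, - 62/13, 4, 38,52,93.25,94]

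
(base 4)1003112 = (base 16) 10d6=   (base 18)D58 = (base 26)69K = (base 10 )4310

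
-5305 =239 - 5544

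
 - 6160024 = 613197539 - 619357563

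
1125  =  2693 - 1568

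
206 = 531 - 325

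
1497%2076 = 1497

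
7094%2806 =1482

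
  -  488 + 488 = 0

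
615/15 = 41 = 41.00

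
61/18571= 61/18571 = 0.00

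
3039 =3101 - 62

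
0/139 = 0 = 0.00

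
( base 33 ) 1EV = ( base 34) 1CI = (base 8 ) 3056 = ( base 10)1582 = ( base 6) 11154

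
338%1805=338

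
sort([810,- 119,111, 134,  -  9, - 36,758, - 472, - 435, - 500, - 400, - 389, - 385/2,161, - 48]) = [ - 500, - 472, - 435, - 400, - 389, - 385/2, - 119,  -  48 , - 36,  -  9,111,  134,  161,758,  810]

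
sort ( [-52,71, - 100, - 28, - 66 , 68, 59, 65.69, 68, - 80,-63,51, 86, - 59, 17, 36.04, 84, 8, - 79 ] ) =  [ - 100, - 80, - 79, - 66, - 63, - 59, - 52, - 28, 8, 17, 36.04, 51,59, 65.69, 68 , 68, 71, 84, 86 ] 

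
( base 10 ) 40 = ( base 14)2C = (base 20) 20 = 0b101000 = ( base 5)130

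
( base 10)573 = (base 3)210020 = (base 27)l6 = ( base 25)MN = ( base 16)23d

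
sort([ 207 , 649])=[ 207, 649 ] 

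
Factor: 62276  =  2^2 * 15569^1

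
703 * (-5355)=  - 3764565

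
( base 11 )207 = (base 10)249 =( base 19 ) D2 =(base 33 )7i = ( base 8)371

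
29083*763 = 22190329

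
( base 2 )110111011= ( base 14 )239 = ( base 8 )673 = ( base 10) 443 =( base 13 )281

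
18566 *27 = 501282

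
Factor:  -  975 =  - 3^1 * 5^2*13^1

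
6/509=6/509 =0.01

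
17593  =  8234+9359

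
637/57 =637/57 = 11.18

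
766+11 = 777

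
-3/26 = -3/26= -0.12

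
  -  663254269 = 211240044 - 874494313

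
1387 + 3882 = 5269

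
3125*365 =1140625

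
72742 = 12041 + 60701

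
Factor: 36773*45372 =2^2 *3^1*11^1*19^1 * 199^1*3343^1 = 1668464556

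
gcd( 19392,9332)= 4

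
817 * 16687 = 13633279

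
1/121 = 1/121 = 0.01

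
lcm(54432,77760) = 544320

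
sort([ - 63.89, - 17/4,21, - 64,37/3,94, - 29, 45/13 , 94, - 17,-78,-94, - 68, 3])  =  [ - 94, - 78, - 68,-64, - 63.89, - 29, - 17, - 17/4,3,45/13,  37/3,  21,94  ,  94] 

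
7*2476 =17332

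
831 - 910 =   -  79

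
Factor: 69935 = 5^1 * 71^1*197^1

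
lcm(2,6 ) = 6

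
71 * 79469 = 5642299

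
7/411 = 7/411 = 0.02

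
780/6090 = 26/203 = 0.13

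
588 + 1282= 1870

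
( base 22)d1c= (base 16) 18b6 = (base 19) h9i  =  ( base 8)14266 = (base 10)6326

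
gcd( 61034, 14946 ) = 2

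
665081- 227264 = 437817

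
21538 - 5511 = 16027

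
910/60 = 91/6 = 15.17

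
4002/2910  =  1 + 182/485 = 1.38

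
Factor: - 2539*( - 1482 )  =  3762798 = 2^1*3^1 * 13^1*19^1*2539^1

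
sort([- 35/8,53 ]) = [ - 35/8,53]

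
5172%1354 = 1110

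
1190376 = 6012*198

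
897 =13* 69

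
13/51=13/51 = 0.25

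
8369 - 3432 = 4937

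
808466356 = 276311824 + 532154532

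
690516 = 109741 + 580775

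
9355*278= 2600690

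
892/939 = 892/939 =0.95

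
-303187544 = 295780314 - 598967858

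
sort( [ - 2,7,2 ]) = [ - 2,2,7 ]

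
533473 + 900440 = 1433913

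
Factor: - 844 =  -  2^2*211^1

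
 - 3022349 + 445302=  - 2577047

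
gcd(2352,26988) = 12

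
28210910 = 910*31001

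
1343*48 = 64464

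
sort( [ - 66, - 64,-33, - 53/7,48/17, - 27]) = [ - 66, - 64, - 33, - 27, - 53/7,48/17 ]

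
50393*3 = 151179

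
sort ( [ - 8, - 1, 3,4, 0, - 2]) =[ - 8, - 2, - 1,0,3,4] 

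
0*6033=0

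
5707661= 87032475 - 81324814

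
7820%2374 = 698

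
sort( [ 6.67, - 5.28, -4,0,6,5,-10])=[-10,  -  5.28,  -  4,0,5, 6,6.67]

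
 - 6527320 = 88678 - 6615998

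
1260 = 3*420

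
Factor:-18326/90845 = -2^1*5^(  -  1)* 7^2 *11^1*17^1*18169^( - 1)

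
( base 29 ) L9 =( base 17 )226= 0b1001101010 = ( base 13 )387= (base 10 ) 618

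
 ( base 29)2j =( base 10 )77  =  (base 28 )2l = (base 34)29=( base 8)115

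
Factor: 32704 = 2^6 * 7^1*73^1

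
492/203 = 2 + 86/203 = 2.42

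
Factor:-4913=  - 17^3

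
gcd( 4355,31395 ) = 65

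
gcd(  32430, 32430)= 32430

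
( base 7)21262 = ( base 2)1010010100111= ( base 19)ec5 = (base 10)5287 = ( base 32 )557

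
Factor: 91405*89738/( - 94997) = - 2^1 * 5^1*7^( - 1) * 11^1*41^(-1)*101^1*181^1*331^( - 1 )*4079^1 = -8202501890/94997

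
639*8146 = 5205294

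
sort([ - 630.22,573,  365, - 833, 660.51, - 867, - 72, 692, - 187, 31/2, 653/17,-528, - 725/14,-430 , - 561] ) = [  -  867, - 833, - 630.22,  -  561,-528, - 430,-187,-72, - 725/14,31/2, 653/17, 365, 573, 660.51, 692 ] 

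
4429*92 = 407468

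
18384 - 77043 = -58659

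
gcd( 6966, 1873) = 1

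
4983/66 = 151/2= 75.50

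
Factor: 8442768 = 2^4*3^1*175891^1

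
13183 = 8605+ 4578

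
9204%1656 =924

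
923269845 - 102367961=820901884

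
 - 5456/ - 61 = 89 +27/61 = 89.44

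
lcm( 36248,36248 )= 36248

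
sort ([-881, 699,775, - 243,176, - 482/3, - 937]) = [  -  937 , - 881, - 243, - 482/3, 176, 699,775] 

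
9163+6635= 15798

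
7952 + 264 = 8216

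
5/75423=5/75423= 0.00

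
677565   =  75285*9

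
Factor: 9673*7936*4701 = 360871926528 = 2^8 * 3^1* 17^1 * 31^1 * 569^1*1567^1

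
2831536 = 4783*592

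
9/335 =9/335 = 0.03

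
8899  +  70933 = 79832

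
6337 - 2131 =4206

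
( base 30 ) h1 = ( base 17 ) 1d1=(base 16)1FF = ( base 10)511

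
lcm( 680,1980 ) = 67320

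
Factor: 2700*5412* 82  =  1198216800=2^5*3^4 * 5^2  *  11^1 * 41^2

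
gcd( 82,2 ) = 2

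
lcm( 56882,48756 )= 341292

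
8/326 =4/163 = 0.02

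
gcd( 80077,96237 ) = 1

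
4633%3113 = 1520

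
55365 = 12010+43355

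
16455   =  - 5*(- 3291)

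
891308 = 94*9482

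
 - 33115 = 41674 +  - 74789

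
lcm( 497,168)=11928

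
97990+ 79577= 177567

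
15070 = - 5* (-3014) 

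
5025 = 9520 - 4495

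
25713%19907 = 5806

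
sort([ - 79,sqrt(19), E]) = [ - 79, E, sqrt( 19 ) ] 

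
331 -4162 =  - 3831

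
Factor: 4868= 2^2 * 1217^1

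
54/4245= 18/1415 = 0.01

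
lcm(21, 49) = 147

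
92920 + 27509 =120429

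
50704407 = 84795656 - 34091249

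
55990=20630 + 35360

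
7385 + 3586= 10971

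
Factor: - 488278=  - 2^1*7^1*34877^1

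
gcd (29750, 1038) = 2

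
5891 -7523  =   - 1632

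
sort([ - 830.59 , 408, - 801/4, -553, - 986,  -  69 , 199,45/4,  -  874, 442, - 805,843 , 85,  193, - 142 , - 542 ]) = [ - 986,  -  874  , -830.59,- 805,-553, - 542, - 801/4,  -  142 , - 69, 45/4,  85,193 , 199, 408 , 442, 843 ] 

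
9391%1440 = 751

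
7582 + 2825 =10407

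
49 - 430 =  - 381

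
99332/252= 394  +  11/63 = 394.17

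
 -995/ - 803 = 1 + 192/803 = 1.24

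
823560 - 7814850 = - 6991290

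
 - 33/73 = - 1 + 40/73 = - 0.45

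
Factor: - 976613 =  - 11^1*47^1*1889^1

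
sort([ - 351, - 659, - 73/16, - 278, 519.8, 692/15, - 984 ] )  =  [ - 984 , - 659, - 351, - 278, - 73/16, 692/15, 519.8] 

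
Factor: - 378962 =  - 2^1*89^1*2129^1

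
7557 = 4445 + 3112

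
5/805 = 1/161= 0.01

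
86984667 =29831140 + 57153527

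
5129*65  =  333385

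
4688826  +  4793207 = 9482033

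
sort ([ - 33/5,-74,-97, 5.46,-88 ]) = [-97 ,-88, - 74,-33/5,5.46 ] 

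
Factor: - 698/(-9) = 2^1 * 3^(-2)*349^1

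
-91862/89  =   - 1033 + 75/89= - 1032.16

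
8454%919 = 183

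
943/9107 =943/9107 = 0.10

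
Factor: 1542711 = 3^1*43^1*11959^1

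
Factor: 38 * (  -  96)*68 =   -  248064 = -2^8 * 3^1 * 17^1* 19^1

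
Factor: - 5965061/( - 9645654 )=2^( - 1)*3^( - 1 )*19^( - 1 )*211^( - 1)*401^( - 1)*1451^1 * 4111^1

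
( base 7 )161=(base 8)134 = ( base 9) 112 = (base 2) 1011100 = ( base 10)92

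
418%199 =20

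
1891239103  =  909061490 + 982177613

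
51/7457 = 51/7457 = 0.01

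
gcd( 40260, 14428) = 4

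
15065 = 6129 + 8936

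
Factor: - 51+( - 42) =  - 93 = - 3^1*31^1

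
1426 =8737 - 7311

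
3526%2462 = 1064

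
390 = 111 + 279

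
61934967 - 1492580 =60442387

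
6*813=4878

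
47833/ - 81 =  - 47833/81 = -590.53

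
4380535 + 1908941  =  6289476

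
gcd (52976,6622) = 6622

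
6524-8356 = - 1832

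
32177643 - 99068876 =- 66891233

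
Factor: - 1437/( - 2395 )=3^1  *5^( - 1 )  =  3/5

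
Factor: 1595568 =2^4*3^1*13^1*2557^1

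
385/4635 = 77/927 = 0.08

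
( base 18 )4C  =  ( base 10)84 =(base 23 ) 3f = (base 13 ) 66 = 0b1010100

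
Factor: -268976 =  - 2^4*16811^1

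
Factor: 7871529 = 3^1*19^1*197^1*701^1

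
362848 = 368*986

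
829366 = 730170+99196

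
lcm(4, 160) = 160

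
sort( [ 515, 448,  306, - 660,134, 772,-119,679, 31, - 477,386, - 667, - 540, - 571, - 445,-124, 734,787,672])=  [-667,- 660, - 571, - 540 , -477, - 445, - 124 , - 119, 31, 134,306, 386,448,515, 672,679, 734,772,787 ] 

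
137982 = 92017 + 45965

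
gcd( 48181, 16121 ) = 7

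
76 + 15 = 91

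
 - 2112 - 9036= - 11148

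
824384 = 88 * 9368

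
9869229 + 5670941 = 15540170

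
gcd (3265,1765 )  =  5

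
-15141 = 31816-46957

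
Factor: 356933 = 356933^1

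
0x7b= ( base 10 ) 123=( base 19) 69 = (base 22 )5d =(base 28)4b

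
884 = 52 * 17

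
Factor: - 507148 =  - 2^2*19^1*6673^1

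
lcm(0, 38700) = 0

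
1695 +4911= 6606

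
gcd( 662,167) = 1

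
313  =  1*313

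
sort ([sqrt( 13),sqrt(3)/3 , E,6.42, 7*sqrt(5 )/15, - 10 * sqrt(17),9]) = [ - 10*sqrt( 17),sqrt( 3)/3, 7*sqrt(5 ) /15,E,sqrt ( 13), 6.42 , 9]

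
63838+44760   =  108598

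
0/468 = 0 = 0.00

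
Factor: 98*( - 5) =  - 490 = - 2^1 * 5^1*7^2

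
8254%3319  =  1616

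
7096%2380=2336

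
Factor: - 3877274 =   -  2^1 * 1938637^1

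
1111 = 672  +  439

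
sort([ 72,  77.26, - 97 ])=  [ - 97, 72,  77.26]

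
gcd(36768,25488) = 48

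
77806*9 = 700254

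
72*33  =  2376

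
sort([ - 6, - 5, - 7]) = [ - 7, - 6, - 5] 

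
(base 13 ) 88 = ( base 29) 3p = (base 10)112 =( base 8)160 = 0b1110000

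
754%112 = 82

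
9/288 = 1/32 = 0.03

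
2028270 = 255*7954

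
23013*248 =5707224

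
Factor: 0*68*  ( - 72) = 0^1 = 0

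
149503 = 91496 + 58007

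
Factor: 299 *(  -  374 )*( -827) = 92480102 = 2^1*11^1*13^1*17^1*23^1*827^1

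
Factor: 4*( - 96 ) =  - 384 = -2^7*3^1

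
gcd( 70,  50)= 10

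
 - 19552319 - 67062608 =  - 86614927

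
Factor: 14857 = 83^1 * 179^1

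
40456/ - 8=- 5057 + 0/1 = - 5057.00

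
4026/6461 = 4026/6461 = 0.62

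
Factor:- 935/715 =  - 17/13 =- 13^(-1) * 17^1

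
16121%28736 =16121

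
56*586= 32816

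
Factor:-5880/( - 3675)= 2^3*5^( -1) = 8/5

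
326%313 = 13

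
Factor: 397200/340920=3310/2841 = 2^1*3^( - 1 )*5^1*331^1*947^( -1)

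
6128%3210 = 2918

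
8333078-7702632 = 630446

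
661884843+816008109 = 1477892952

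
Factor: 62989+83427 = 2^4 * 9151^1= 146416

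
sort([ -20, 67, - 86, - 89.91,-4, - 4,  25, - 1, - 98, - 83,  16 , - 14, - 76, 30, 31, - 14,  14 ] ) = [ - 98, - 89.91,-86, - 83, - 76, - 20, - 14, - 14, - 4,-4, - 1, 14, 16, 25 , 30, 31,67]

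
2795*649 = 1813955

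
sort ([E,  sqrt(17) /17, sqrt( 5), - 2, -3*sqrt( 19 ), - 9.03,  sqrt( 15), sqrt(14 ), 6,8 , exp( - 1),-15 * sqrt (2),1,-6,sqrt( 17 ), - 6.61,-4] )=[ -15 * sqrt ( 2),-3*sqrt(19), - 9.03,-6.61 , - 6,  -  4,-2,sqrt ( 17)/17,exp( - 1 ), 1, sqrt( 5), E,sqrt ( 14),sqrt( 15) , sqrt( 17 ),6,8]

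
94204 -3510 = 90694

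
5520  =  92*60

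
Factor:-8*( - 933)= 7464 = 2^3 * 3^1 * 311^1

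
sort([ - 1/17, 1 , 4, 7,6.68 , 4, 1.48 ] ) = [-1/17,1,1.48,4,4, 6.68, 7] 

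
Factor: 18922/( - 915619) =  - 2^1*811^ ( - 1 ) *1129^( - 1 )*9461^1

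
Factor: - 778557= - 3^1*13^1*19963^1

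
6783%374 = 51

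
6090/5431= 6090/5431= 1.12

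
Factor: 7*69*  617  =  298011 = 3^1*7^1*23^1*617^1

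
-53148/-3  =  17716  +  0/1 = 17716.00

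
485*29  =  14065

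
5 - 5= 0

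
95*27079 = 2572505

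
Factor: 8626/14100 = 4313/7050 = 2^( - 1 ) * 3^( - 1 )*5^( - 2 )*19^1*47^(-1 )*227^1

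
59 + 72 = 131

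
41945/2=41945/2 = 20972.50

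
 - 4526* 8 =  - 36208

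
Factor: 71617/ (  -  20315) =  - 5^(- 1 )*7^1*13^1 * 17^( - 1)*239^( - 1)*787^1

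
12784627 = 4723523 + 8061104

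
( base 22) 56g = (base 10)2568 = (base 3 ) 10112010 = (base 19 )723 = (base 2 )101000001000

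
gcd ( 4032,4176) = 144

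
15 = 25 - 10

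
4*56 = 224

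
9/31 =9/31= 0.29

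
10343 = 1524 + 8819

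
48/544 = 3/34= 0.09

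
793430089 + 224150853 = 1017580942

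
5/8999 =5/8999 = 0.00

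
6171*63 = 388773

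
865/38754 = 865/38754 = 0.02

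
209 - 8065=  - 7856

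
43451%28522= 14929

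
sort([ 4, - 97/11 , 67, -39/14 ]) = [ - 97/11,  -  39/14, 4, 67 ] 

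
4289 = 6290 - 2001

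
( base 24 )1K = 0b101100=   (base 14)32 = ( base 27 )1H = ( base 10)44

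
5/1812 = 5/1812  =  0.00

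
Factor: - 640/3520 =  - 2^1 * 11^( - 1 ) = -2/11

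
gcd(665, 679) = 7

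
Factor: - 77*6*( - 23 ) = 10626 = 2^1*3^1*7^1*11^1 * 23^1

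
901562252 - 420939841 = 480622411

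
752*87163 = 65546576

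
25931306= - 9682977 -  - 35614283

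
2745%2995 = 2745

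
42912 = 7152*6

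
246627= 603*409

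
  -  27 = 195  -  222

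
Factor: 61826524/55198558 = 30913262/27599279 = 2^1*17^( - 1 )*31^1 * 41^1*12161^1*1623487^( - 1 )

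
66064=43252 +22812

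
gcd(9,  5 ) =1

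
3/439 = 3/439=0.01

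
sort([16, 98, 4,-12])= [ - 12,4, 16,98] 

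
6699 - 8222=-1523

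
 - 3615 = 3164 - 6779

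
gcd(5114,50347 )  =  1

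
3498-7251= - 3753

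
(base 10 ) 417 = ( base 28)EP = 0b110100001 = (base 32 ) D1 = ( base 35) BW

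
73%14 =3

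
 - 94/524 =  - 47/262  =  -  0.18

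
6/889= 6/889 = 0.01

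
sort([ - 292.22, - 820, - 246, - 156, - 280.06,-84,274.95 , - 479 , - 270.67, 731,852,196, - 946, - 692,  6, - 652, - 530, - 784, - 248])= [ - 946,-820, - 784, - 692, - 652, - 530,-479, - 292.22, - 280.06,  -  270.67, - 248, - 246, - 156, - 84,6,  196, 274.95, 731, 852]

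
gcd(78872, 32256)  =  8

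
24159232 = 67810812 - 43651580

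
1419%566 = 287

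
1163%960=203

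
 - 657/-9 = 73/1= 73.00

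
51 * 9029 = 460479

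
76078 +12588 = 88666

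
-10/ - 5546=5/2773 = 0.00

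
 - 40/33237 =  - 1 + 33197/33237 =- 0.00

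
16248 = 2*8124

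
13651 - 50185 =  - 36534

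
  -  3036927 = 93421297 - 96458224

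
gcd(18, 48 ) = 6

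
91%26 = 13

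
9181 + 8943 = 18124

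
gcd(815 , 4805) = 5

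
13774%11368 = 2406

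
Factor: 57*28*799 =2^2 * 3^1*7^1 *17^1*19^1*47^1 = 1275204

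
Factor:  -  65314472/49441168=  - 2^( - 1) * 7^( - 1) * 17^(  -  1)* 23^( - 1 ) * 37^1*263^1*839^1 * 1129^( - 1)  =  - 8164309/6180146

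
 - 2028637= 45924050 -47952687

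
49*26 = 1274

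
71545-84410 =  - 12865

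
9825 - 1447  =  8378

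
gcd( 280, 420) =140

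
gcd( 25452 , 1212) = 1212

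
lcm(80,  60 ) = 240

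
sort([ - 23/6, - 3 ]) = [ - 23/6, -3 ] 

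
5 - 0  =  5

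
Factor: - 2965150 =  - 2^1*5^2*31^1*1913^1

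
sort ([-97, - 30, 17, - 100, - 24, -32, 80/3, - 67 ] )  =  [ - 100, - 97, - 67, - 32, - 30, - 24, 17, 80/3 ] 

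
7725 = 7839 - 114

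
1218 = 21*58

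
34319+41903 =76222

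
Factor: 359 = 359^1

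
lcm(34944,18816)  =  244608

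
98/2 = 49 = 49.00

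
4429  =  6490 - 2061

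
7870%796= 706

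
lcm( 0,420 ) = 0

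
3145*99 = 311355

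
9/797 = 9/797 = 0.01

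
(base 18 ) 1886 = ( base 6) 103410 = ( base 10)8574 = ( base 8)20576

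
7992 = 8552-560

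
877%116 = 65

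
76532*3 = 229596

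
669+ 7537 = 8206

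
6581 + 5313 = 11894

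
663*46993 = 31156359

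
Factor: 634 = 2^1*317^1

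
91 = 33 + 58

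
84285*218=18374130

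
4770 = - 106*( - 45)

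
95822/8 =11977 + 3/4 = 11977.75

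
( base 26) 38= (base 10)86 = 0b1010110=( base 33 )2k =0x56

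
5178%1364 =1086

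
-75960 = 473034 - 548994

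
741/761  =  741/761 = 0.97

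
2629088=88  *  29876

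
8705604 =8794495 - 88891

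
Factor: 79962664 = 2^3 * 9995333^1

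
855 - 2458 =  - 1603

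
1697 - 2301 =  - 604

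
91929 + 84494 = 176423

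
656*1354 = 888224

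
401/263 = 1+ 138/263 = 1.52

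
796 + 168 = 964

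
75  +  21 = 96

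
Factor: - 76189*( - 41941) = 61^1* 1249^1 * 41941^1=3195442849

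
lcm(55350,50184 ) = 3763800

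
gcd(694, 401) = 1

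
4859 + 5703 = 10562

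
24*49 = 1176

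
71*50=3550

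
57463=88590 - 31127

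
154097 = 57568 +96529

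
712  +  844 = 1556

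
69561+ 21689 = 91250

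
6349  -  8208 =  - 1859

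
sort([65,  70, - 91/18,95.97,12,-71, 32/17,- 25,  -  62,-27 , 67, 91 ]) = [ -71,-62, - 27, - 25, - 91/18,  32/17, 12 , 65,  67 , 70, 91, 95.97 ] 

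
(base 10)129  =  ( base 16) 81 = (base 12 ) A9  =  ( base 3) 11210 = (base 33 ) 3U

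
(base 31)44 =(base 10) 128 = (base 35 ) 3n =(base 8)200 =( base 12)a8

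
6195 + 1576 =7771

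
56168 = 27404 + 28764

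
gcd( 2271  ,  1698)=3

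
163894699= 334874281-170979582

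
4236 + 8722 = 12958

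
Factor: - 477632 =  - 2^6 * 17^1 * 439^1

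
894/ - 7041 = -1 + 2049/2347  =  - 0.13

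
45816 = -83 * ( - 552) 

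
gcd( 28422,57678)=6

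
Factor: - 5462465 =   -  5^1*1092493^1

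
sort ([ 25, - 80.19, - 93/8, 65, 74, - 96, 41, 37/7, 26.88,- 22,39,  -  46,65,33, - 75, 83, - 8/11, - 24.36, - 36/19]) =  [-96, - 80.19  , - 75, - 46, - 24.36, - 22,-93/8,-36/19,-8/11, 37/7,25, 26.88,33, 39  ,  41, 65,65,74, 83 ]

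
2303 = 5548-3245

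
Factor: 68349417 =3^1*22783139^1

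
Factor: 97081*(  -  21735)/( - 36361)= 3^3*5^1*7^1*13^(-1)*23^1*2797^ (  -  1) * 97081^1 = 2110055535/36361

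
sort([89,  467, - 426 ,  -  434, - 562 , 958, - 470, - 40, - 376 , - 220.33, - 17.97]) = [  -  562, - 470,- 434, -426 , - 376,  -  220.33, - 40,- 17.97, 89, 467,958]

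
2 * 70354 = 140708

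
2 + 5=7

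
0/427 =0 = 0.00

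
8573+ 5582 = 14155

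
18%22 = 18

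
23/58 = 23/58 = 0.40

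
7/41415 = 7/41415 = 0.00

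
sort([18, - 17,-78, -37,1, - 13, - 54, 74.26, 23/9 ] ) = [-78, - 54, - 37 , - 17, - 13,  1,  23/9, 18, 74.26 ]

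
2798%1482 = 1316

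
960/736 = 1 + 7/23 = 1.30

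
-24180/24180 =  - 1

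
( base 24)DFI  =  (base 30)8M6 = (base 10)7866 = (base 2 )1111010111010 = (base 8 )17272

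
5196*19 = 98724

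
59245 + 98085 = 157330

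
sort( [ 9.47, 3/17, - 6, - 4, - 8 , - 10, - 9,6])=[- 10 , - 9, - 8 , - 6, - 4, 3/17,6, 9.47 ]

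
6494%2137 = 83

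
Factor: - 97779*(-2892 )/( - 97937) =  - 2^2*3^2*7^(- 1 ) * 11^1*17^( - 1)*241^1*823^( - 1)*2963^1 = - 282776868/97937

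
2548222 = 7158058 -4609836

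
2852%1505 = 1347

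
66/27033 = 22/9011 = 0.00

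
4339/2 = 4339/2 =2169.50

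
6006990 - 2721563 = 3285427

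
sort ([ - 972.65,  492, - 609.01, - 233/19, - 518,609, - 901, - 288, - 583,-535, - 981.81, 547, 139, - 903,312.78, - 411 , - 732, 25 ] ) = [ -981.81, - 972.65,-903, - 901,  -  732,-609.01 , - 583, -535, - 518,- 411, - 288 , - 233/19,25, 139, 312.78, 492,547,609 ]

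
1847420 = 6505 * 284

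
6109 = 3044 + 3065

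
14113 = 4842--9271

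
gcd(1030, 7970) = 10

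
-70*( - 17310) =1211700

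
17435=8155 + 9280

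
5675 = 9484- 3809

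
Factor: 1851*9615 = 17797365 = 3^2 *5^1*617^1*641^1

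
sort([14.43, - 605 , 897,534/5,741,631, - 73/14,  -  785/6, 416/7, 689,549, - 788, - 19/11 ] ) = [-788, - 605, - 785/6, - 73/14, - 19/11,14.43,416/7  ,  534/5,549,631,689, 741,897 ] 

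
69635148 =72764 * 957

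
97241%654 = 449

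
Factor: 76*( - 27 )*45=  - 2^2*3^5* 5^1*19^1 = -92340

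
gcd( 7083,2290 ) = 1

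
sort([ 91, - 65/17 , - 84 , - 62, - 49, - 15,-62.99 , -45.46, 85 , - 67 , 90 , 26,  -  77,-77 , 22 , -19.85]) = [  -  84,  -  77  , - 77, - 67, -62.99,- 62,-49, - 45.46, - 19.85 ,-15, - 65/17, 22,26, 85,90, 91] 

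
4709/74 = 4709/74 = 63.64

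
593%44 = 21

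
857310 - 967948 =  - 110638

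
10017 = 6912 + 3105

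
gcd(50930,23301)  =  1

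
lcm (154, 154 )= 154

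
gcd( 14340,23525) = 5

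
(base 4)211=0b100101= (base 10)37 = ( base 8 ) 45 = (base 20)1H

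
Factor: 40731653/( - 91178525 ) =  - 5^(-2)*59^1*977^( - 1)*3733^(  -  1 )*690367^1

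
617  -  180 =437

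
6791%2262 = 5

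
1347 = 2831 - 1484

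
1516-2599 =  - 1083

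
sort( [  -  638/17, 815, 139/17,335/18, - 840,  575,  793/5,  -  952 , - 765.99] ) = [ - 952, - 840,-765.99,  -  638/17 , 139/17 , 335/18,793/5, 575,  815 ]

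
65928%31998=1932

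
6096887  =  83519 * 73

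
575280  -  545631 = 29649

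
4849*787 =3816163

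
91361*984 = 89899224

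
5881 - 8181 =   -  2300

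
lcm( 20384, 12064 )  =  591136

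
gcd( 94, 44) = 2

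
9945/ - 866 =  - 9945/866 = - 11.48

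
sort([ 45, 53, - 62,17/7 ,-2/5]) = [ -62,- 2/5, 17/7,  45, 53 ]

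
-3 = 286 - 289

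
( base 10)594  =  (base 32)ii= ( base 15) 299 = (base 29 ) KE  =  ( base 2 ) 1001010010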